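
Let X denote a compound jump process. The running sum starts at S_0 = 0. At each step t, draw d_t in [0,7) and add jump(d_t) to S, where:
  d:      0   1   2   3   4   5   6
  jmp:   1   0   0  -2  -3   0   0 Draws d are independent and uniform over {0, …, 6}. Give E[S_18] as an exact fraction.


-72/7

Outcome values over d=0..6: [1, 0, 0, -2, -3, 0, 0]
Σy = -4, Σy² = 14, M = 7
μ = -4/7 = -4/7,  σ² = 14/7 − (-4/7)² = 82/49
E[S_18] = 0 + 18·(-4/7) = -72/7


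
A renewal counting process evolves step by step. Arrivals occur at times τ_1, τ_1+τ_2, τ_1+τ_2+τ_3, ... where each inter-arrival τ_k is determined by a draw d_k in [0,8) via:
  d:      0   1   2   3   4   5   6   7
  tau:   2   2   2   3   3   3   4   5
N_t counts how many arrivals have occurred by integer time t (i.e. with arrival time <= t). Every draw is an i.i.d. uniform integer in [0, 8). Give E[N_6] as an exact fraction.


875/512

Inter-arrival values over d=0..7: [2, 2, 2, 3, 3, 3, 4, 5]
Each d has probability 1/8, so the pmf of τ is: f(2) = 3/8, f(3) = 3/8, f(4) = 1/8, f(5) = 1/8
Renewal equation for m(n) = E[N_n]: condition on τ_1 = k (if k <= n, one arrival plus a fresh copy on the remaining n−k steps): m(n) = F(n) + Σ_{k<=n} f(k)·m(n−k), where F(n) = P(τ <= n) and m(0) = 0
m(1) = F(1) = 0
m(2) = F(2) = 3/8
m(3) = F(3) = 3/4
m(4) = F(4) + f(2)·m(2) = 7/8 + 3/8·3/8 = 65/64
m(5) = F(5) + f(2)·m(3) + f(3)·m(2) = 1 + 3/8·3/4 + 3/8·3/8 = 91/64
m(6) = F(6) + f(2)·m(4) + f(3)·m(3) + f(4)·m(2) = 1 + 3/8·65/64 + 3/8·3/4 + 1/8·3/8 = 875/512
E[N_6] = m(6) = 875/512


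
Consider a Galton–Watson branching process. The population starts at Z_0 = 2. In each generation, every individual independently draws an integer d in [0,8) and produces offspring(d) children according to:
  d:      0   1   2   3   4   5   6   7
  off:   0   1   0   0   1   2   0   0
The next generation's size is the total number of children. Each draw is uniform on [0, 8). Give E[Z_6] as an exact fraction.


1/32

Outcome values over d=0..7: [0, 1, 0, 0, 1, 2, 0, 0]
Σy = 4, Σy² = 6, M = 8
μ = 4/8 = 1/2,  σ² = 6/8 − (1/2)² = 1/2
E[Z_0] = 2
E[Z_1] = 1/2·E[Z_0] = 1
E[Z_2] = 1/2·E[Z_1] = 1/2
E[Z_3] = 1/2·E[Z_2] = 1/4
E[Z_4] = 1/2·E[Z_3] = 1/8
E[Z_5] = 1/2·E[Z_4] = 1/16
E[Z_6] = 1/2·E[Z_5] = 1/32


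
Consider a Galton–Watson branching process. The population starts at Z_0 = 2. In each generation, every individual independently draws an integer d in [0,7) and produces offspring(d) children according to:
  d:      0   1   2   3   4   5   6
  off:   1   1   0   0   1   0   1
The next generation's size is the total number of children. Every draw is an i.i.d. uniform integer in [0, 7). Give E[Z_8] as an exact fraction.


Outcome values over d=0..6: [1, 1, 0, 0, 1, 0, 1]
Σy = 4, Σy² = 4, M = 7
μ = 4/7 = 4/7,  σ² = 4/7 − (4/7)² = 12/49
E[Z_0] = 2
E[Z_1] = 4/7·E[Z_0] = 8/7
E[Z_2] = 4/7·E[Z_1] = 32/49
E[Z_3] = 4/7·E[Z_2] = 128/343
E[Z_4] = 4/7·E[Z_3] = 512/2401
E[Z_5] = 4/7·E[Z_4] = 2048/16807
E[Z_6] = 4/7·E[Z_5] = 8192/117649
E[Z_7] = 4/7·E[Z_6] = 32768/823543
E[Z_8] = 4/7·E[Z_7] = 131072/5764801

131072/5764801


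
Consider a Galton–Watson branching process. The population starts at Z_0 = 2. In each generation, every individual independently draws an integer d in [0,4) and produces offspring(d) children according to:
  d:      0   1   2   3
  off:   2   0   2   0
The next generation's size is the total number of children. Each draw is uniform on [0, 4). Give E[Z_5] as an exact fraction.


2

Outcome values over d=0..3: [2, 0, 2, 0]
Σy = 4, Σy² = 8, M = 4
μ = 4/4 = 1,  σ² = 8/4 − (1)² = 1
E[Z_0] = 2
E[Z_1] = 1·E[Z_0] = 2
E[Z_2] = 1·E[Z_1] = 2
E[Z_3] = 1·E[Z_2] = 2
E[Z_4] = 1·E[Z_3] = 2
E[Z_5] = 1·E[Z_4] = 2


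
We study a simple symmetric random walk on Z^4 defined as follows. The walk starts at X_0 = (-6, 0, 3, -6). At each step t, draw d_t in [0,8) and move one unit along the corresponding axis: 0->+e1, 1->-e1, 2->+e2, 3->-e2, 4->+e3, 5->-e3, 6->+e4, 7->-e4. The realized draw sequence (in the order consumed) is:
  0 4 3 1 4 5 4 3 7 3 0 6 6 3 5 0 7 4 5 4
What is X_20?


(-4, -4, 5, -6)

t=0: X=(-6, 0, 3, -6), d=0 → +e1, X_1=(-5, 0, 3, -6)
t=1: X=(-5, 0, 3, -6), d=4 → +e3, X_2=(-5, 0, 4, -6)
t=2: X=(-5, 0, 4, -6), d=3 → -e2, X_3=(-5, -1, 4, -6)
t=3: X=(-5, -1, 4, -6), d=1 → -e1, X_4=(-6, -1, 4, -6)
t=4: X=(-6, -1, 4, -6), d=4 → +e3, X_5=(-6, -1, 5, -6)
t=5: X=(-6, -1, 5, -6), d=5 → -e3, X_6=(-6, -1, 4, -6)
t=6: X=(-6, -1, 4, -6), d=4 → +e3, X_7=(-6, -1, 5, -6)
t=7: X=(-6, -1, 5, -6), d=3 → -e2, X_8=(-6, -2, 5, -6)
t=8: X=(-6, -2, 5, -6), d=7 → -e4, X_9=(-6, -2, 5, -7)
t=9: X=(-6, -2, 5, -7), d=3 → -e2, X_10=(-6, -3, 5, -7)
t=10: X=(-6, -3, 5, -7), d=0 → +e1, X_11=(-5, -3, 5, -7)
t=11: X=(-5, -3, 5, -7), d=6 → +e4, X_12=(-5, -3, 5, -6)
t=12: X=(-5, -3, 5, -6), d=6 → +e4, X_13=(-5, -3, 5, -5)
t=13: X=(-5, -3, 5, -5), d=3 → -e2, X_14=(-5, -4, 5, -5)
t=14: X=(-5, -4, 5, -5), d=5 → -e3, X_15=(-5, -4, 4, -5)
t=15: X=(-5, -4, 4, -5), d=0 → +e1, X_16=(-4, -4, 4, -5)
t=16: X=(-4, -4, 4, -5), d=7 → -e4, X_17=(-4, -4, 4, -6)
t=17: X=(-4, -4, 4, -6), d=4 → +e3, X_18=(-4, -4, 5, -6)
t=18: X=(-4, -4, 5, -6), d=5 → -e3, X_19=(-4, -4, 4, -6)
t=19: X=(-4, -4, 4, -6), d=4 → +e3, X_20=(-4, -4, 5, -6)


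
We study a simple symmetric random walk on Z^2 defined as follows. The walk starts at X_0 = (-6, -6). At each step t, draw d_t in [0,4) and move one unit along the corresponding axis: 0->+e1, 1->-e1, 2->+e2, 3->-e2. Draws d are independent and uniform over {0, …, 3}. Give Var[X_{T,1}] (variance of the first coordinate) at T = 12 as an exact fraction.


Outcome values over d=0..3: [1, -1, 0, 0]
Σy = 0, Σy² = 2, M = 4
μ = 0/4 = 0,  σ² = 2/4 − (0)² = 1/2
Independent increments: Var[X_12] = 12·σ² = 12·(1/2) = 6

6


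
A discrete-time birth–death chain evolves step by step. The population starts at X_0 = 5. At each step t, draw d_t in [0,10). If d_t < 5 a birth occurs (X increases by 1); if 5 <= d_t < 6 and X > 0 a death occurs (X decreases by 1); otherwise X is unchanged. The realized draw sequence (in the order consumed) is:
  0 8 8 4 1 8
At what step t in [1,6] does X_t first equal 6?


t=0: X=5, d=0 → birth, X_1=6
t=1: X=6, d=8 → hold, X_2=6
t=2: X=6, d=8 → hold, X_3=6
t=3: X=6, d=4 → birth, X_4=7
t=4: X=7, d=1 → birth, X_5=8
t=5: X=8, d=8 → hold, X_6=8

1


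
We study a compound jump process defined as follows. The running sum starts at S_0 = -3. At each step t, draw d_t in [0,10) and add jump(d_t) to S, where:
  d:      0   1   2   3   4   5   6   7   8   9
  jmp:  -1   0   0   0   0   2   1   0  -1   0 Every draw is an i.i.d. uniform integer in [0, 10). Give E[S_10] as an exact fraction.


-2

Outcome values over d=0..9: [-1, 0, 0, 0, 0, 2, 1, 0, -1, 0]
Σy = 1, Σy² = 7, M = 10
μ = 1/10 = 1/10,  σ² = 7/10 − (1/10)² = 69/100
E[S_10] = -3 + 10·(1/10) = -2


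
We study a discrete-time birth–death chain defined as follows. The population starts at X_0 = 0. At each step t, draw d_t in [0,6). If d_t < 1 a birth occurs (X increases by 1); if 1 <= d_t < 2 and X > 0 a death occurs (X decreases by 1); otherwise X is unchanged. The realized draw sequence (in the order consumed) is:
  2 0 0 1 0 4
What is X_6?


2

t=0: X=0, d=2 → hold, X_1=0
t=1: X=0, d=0 → birth, X_2=1
t=2: X=1, d=0 → birth, X_3=2
t=3: X=2, d=1 → death, X_4=1
t=4: X=1, d=0 → birth, X_5=2
t=5: X=2, d=4 → hold, X_6=2


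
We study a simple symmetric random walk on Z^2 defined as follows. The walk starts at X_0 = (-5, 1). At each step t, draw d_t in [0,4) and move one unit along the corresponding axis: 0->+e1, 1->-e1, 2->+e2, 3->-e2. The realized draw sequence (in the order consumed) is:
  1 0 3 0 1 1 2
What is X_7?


t=0: X=(-5, 1), d=1 → -e1, X_1=(-6, 1)
t=1: X=(-6, 1), d=0 → +e1, X_2=(-5, 1)
t=2: X=(-5, 1), d=3 → -e2, X_3=(-5, 0)
t=3: X=(-5, 0), d=0 → +e1, X_4=(-4, 0)
t=4: X=(-4, 0), d=1 → -e1, X_5=(-5, 0)
t=5: X=(-5, 0), d=1 → -e1, X_6=(-6, 0)
t=6: X=(-6, 0), d=2 → +e2, X_7=(-6, 1)

(-6, 1)


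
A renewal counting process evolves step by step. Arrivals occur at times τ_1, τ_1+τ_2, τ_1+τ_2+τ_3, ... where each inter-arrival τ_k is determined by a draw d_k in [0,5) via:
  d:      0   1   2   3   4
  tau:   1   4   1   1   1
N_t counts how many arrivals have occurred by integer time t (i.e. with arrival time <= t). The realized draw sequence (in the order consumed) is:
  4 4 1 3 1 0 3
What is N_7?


draw d_1=4: τ_1=1, arrival time A_1=1
draw d_2=4: τ_2=1, arrival time A_2=2
draw d_3=1: τ_3=4, arrival time A_3=6
draw d_4=3: τ_4=1, arrival time A_4=7
draw d_5=1: τ_5=4, arrival time A_5=11
draw d_6=0: τ_6=1, arrival time A_6=12
draw d_7=3: τ_7=1, arrival time A_7=13
N_t over t=0..7: 0:0 1:1 2:2 3:2 4:2 5:2 6:3 7:4

4


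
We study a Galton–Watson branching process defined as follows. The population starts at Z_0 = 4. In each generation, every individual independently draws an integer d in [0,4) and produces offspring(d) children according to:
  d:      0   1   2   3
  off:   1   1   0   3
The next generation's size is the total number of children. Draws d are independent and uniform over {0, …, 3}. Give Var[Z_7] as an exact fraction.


Outcome values over d=0..3: [1, 1, 0, 3]
Σy = 5, Σy² = 11, M = 4
μ = 5/4 = 5/4,  σ² = 11/4 − (5/4)² = 19/16
V_0 = 0, E_0 = 4
V_1 = 19/16·E_0 + (5/4)²·V_0 = 19/4;  E_1 = 5
V_2 = 19/16·E_1 + (5/4)²·V_1 = 855/64;  E_2 = 25/4
V_3 = 19/16·E_2 + (5/4)²·V_2 = 28975/1024;  E_3 = 125/16
V_4 = 19/16·E_3 + (5/4)²·V_3 = 876375/16384;  E_4 = 625/64
V_5 = 19/16·E_4 + (5/4)²·V_4 = 24949375/262144;  E_5 = 3125/256
V_6 = 19/16·E_5 + (5/4)²·V_5 = 684534375/4194304;  E_6 = 15625/1024
V_7 = 19/16·E_6 + (5/4)²·V_6 = 18329359375/67108864;  E_7 = 78125/4096

18329359375/67108864


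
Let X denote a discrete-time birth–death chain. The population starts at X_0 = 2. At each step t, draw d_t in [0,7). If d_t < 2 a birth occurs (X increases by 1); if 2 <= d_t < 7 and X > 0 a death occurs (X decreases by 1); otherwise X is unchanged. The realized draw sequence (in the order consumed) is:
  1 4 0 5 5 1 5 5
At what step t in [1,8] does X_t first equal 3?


t=0: X=2, d=1 → birth, X_1=3
t=1: X=3, d=4 → death, X_2=2
t=2: X=2, d=0 → birth, X_3=3
t=3: X=3, d=5 → death, X_4=2
t=4: X=2, d=5 → death, X_5=1
t=5: X=1, d=1 → birth, X_6=2
t=6: X=2, d=5 → death, X_7=1
t=7: X=1, d=5 → death, X_8=0

1


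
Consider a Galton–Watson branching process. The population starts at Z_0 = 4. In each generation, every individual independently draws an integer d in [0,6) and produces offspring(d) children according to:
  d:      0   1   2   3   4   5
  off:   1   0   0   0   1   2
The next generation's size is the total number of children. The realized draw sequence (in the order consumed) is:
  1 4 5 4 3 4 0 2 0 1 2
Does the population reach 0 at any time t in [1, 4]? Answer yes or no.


yes

gen 0: Z_0=4, draws=[1, 4, 5, 4], offspring=[0, 1, 2, 1], Z_1=4
gen 1: Z_1=4, draws=[3, 4, 0, 2], offspring=[0, 1, 1, 0], Z_2=2
gen 2: Z_2=2, draws=[0, 1], offspring=[1, 0], Z_3=1
gen 3: Z_3=1, draws=[2], offspring=[0], Z_4=0


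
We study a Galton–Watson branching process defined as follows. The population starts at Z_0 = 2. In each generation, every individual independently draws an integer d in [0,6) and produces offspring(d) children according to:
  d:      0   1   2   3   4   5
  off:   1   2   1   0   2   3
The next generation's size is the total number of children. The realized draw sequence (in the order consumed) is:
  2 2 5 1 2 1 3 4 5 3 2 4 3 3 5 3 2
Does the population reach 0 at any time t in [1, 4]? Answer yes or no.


gen 0: Z_0=2, draws=[2, 2], offspring=[1, 1], Z_1=2
gen 1: Z_1=2, draws=[5, 1], offspring=[3, 2], Z_2=5
gen 2: Z_2=5, draws=[2, 1, 3, 4, 5], offspring=[1, 2, 0, 2, 3], Z_3=8
gen 3: Z_3=8, draws=[3, 2, 4, 3, 3, 5, 3, 2], offspring=[0, 1, 2, 0, 0, 3, 0, 1], Z_4=7

no


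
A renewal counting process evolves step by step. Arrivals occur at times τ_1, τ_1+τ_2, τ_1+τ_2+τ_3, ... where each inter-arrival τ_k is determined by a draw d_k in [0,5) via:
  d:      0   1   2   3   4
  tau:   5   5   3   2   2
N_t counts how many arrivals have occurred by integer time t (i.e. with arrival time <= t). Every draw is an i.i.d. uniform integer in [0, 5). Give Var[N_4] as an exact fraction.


314/625

Inter-arrival values over d=0..4: [5, 5, 3, 2, 2]
Each d has probability 1/5, so the pmf of τ is: f(2) = 2/5, f(3) = 1/5, f(5) = 2/5
Let p_n(j) = P(N_n = j), with p_0 = [1]. Condition on τ_1: p_n(0) = P(τ > n), and for j >= 1, p_n(j) = Σ_{k<=n} f(k)·p_{n−k}(j−1)
p_1 = [1]  (j = 0)
p_2 = [3/5, 2/5]  (j = 0..1)
p_3 = [2/5, 3/5]  (j = 0..1)
p_4 = [2/5, 11/25, 4/25]  (j = 0..2)
E[N_4] = Σ j·p_4(j) = 19/25;  E[N_4²] = Σ j²·p_4(j) = 27/25
Var[N_4] = 27/25 − (19/25)² = 314/625


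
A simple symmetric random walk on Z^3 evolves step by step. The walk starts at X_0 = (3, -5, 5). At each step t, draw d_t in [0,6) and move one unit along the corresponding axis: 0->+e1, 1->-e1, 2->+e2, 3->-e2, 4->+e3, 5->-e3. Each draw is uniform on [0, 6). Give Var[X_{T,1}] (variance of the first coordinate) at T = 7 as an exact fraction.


Outcome values over d=0..5: [1, -1, 0, 0, 0, 0]
Σy = 0, Σy² = 2, M = 6
μ = 0/6 = 0,  σ² = 2/6 − (0)² = 1/3
Independent increments: Var[X_7] = 7·σ² = 7·(1/3) = 7/3

7/3


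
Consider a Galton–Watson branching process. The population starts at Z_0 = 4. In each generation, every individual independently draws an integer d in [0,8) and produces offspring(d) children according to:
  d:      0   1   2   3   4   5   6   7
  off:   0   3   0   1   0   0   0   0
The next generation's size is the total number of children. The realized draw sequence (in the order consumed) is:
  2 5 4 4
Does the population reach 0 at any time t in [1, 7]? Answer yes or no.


yes

gen 0: Z_0=4, draws=[2, 5, 4, 4], offspring=[0, 0, 0, 0], Z_1=0
gen 1: Z_1=0, draws=[], offspring=[], Z_2=0
gen 2: Z_2=0, draws=[], offspring=[], Z_3=0
gen 3: Z_3=0, draws=[], offspring=[], Z_4=0
gen 4: Z_4=0, draws=[], offspring=[], Z_5=0
gen 5: Z_5=0, draws=[], offspring=[], Z_6=0
gen 6: Z_6=0, draws=[], offspring=[], Z_7=0


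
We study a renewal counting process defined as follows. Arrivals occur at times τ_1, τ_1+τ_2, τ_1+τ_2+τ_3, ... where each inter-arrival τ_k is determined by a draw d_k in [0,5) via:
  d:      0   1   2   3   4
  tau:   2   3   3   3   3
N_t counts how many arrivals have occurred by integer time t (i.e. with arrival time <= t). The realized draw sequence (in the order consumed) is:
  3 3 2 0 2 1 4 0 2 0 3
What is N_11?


draw d_1=3: τ_1=3, arrival time A_1=3
draw d_2=3: τ_2=3, arrival time A_2=6
draw d_3=2: τ_3=3, arrival time A_3=9
draw d_4=0: τ_4=2, arrival time A_4=11
draw d_5=2: τ_5=3, arrival time A_5=14
draw d_6=1: τ_6=3, arrival time A_6=17
draw d_7=4: τ_7=3, arrival time A_7=20
draw d_8=0: τ_8=2, arrival time A_8=22
draw d_9=2: τ_9=3, arrival time A_9=25
draw d_10=0: τ_10=2, arrival time A_10=27
draw d_11=3: τ_11=3, arrival time A_11=30
N_t over t=0..11: 0:0 1:0 2:0 3:1 4:1 5:1 6:2 7:2 8:2 9:3 10:3 11:4

4


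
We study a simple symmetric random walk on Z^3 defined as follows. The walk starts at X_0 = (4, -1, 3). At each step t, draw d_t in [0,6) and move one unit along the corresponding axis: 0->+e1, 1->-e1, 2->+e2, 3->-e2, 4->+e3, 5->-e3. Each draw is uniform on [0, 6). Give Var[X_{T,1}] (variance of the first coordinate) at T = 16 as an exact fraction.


16/3

Outcome values over d=0..5: [1, -1, 0, 0, 0, 0]
Σy = 0, Σy² = 2, M = 6
μ = 0/6 = 0,  σ² = 2/6 − (0)² = 1/3
Independent increments: Var[X_16] = 16·σ² = 16·(1/3) = 16/3


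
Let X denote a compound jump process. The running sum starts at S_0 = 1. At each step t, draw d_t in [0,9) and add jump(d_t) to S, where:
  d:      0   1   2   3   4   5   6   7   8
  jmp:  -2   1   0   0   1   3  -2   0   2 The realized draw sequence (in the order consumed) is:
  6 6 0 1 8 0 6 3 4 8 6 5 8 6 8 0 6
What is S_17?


-4

t=0: S=1, d=6, jump=-2, S_1=-1
t=1: S=-1, d=6, jump=-2, S_2=-3
t=2: S=-3, d=0, jump=-2, S_3=-5
t=3: S=-5, d=1, jump=1, S_4=-4
t=4: S=-4, d=8, jump=2, S_5=-2
t=5: S=-2, d=0, jump=-2, S_6=-4
t=6: S=-4, d=6, jump=-2, S_7=-6
t=7: S=-6, d=3, jump=0, S_8=-6
t=8: S=-6, d=4, jump=1, S_9=-5
t=9: S=-5, d=8, jump=2, S_10=-3
t=10: S=-3, d=6, jump=-2, S_11=-5
t=11: S=-5, d=5, jump=3, S_12=-2
t=12: S=-2, d=8, jump=2, S_13=0
t=13: S=0, d=6, jump=-2, S_14=-2
t=14: S=-2, d=8, jump=2, S_15=0
t=15: S=0, d=0, jump=-2, S_16=-2
t=16: S=-2, d=6, jump=-2, S_17=-4


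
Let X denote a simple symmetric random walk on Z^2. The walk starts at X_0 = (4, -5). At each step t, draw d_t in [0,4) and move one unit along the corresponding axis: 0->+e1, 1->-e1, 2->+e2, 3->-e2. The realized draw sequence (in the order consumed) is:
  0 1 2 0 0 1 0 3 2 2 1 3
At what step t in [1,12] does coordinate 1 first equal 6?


5

t=0: X=(4, -5), d=0 → +e1, X_1=(5, -5)
t=1: X=(5, -5), d=1 → -e1, X_2=(4, -5)
t=2: X=(4, -5), d=2 → +e2, X_3=(4, -4)
t=3: X=(4, -4), d=0 → +e1, X_4=(5, -4)
t=4: X=(5, -4), d=0 → +e1, X_5=(6, -4)
t=5: X=(6, -4), d=1 → -e1, X_6=(5, -4)
t=6: X=(5, -4), d=0 → +e1, X_7=(6, -4)
t=7: X=(6, -4), d=3 → -e2, X_8=(6, -5)
t=8: X=(6, -5), d=2 → +e2, X_9=(6, -4)
t=9: X=(6, -4), d=2 → +e2, X_10=(6, -3)
t=10: X=(6, -3), d=1 → -e1, X_11=(5, -3)
t=11: X=(5, -3), d=3 → -e2, X_12=(5, -4)


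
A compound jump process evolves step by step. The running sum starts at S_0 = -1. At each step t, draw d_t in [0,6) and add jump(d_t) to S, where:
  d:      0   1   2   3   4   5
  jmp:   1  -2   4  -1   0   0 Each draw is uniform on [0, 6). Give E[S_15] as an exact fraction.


4

Outcome values over d=0..5: [1, -2, 4, -1, 0, 0]
Σy = 2, Σy² = 22, M = 6
μ = 2/6 = 1/3,  σ² = 22/6 − (1/3)² = 32/9
E[S_15] = -1 + 15·(1/3) = 4


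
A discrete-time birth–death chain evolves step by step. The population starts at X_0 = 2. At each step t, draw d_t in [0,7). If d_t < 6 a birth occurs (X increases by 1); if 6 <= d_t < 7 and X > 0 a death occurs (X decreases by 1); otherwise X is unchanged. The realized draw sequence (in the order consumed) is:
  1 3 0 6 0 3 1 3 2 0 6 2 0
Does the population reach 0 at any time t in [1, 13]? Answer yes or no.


no

t=0: X=2, d=1 → birth, X_1=3
t=1: X=3, d=3 → birth, X_2=4
t=2: X=4, d=0 → birth, X_3=5
t=3: X=5, d=6 → death, X_4=4
t=4: X=4, d=0 → birth, X_5=5
t=5: X=5, d=3 → birth, X_6=6
t=6: X=6, d=1 → birth, X_7=7
t=7: X=7, d=3 → birth, X_8=8
t=8: X=8, d=2 → birth, X_9=9
t=9: X=9, d=0 → birth, X_10=10
t=10: X=10, d=6 → death, X_11=9
t=11: X=9, d=2 → birth, X_12=10
t=12: X=10, d=0 → birth, X_13=11


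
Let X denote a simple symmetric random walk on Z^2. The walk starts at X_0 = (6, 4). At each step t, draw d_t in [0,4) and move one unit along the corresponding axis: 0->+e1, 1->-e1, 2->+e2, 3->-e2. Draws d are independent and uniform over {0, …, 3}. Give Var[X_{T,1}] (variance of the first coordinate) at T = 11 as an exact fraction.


11/2

Outcome values over d=0..3: [1, -1, 0, 0]
Σy = 0, Σy² = 2, M = 4
μ = 0/4 = 0,  σ² = 2/4 − (0)² = 1/2
Independent increments: Var[X_11] = 11·σ² = 11·(1/2) = 11/2


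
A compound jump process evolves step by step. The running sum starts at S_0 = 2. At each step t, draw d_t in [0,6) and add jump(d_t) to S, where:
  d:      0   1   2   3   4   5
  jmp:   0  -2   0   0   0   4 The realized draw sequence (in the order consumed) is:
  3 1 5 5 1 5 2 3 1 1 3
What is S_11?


6

t=0: S=2, d=3, jump=0, S_1=2
t=1: S=2, d=1, jump=-2, S_2=0
t=2: S=0, d=5, jump=4, S_3=4
t=3: S=4, d=5, jump=4, S_4=8
t=4: S=8, d=1, jump=-2, S_5=6
t=5: S=6, d=5, jump=4, S_6=10
t=6: S=10, d=2, jump=0, S_7=10
t=7: S=10, d=3, jump=0, S_8=10
t=8: S=10, d=1, jump=-2, S_9=8
t=9: S=8, d=1, jump=-2, S_10=6
t=10: S=6, d=3, jump=0, S_11=6


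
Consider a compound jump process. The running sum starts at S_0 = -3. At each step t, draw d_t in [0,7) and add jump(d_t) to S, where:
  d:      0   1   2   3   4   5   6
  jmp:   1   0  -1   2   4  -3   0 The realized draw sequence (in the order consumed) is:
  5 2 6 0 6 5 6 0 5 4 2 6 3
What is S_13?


t=0: S=-3, d=5, jump=-3, S_1=-6
t=1: S=-6, d=2, jump=-1, S_2=-7
t=2: S=-7, d=6, jump=0, S_3=-7
t=3: S=-7, d=0, jump=1, S_4=-6
t=4: S=-6, d=6, jump=0, S_5=-6
t=5: S=-6, d=5, jump=-3, S_6=-9
t=6: S=-9, d=6, jump=0, S_7=-9
t=7: S=-9, d=0, jump=1, S_8=-8
t=8: S=-8, d=5, jump=-3, S_9=-11
t=9: S=-11, d=4, jump=4, S_10=-7
t=10: S=-7, d=2, jump=-1, S_11=-8
t=11: S=-8, d=6, jump=0, S_12=-8
t=12: S=-8, d=3, jump=2, S_13=-6

-6


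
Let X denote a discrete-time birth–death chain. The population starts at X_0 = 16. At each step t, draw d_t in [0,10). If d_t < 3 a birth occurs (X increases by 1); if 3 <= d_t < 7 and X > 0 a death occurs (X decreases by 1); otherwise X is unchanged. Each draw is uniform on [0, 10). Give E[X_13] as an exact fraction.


147/10

X can drop by at most 1 per step and X_0 = 16 > T = 13, so X_t >= 16 − t >= 3 > 0 for every t <= 13: the floor at 0 (the 'and X > 0' condition) never binds. Hence X_13 = X_0 + Σ_{t<13} Y_t with i.i.d. increments Y_t = y(d_t) ∈ {+1, −1, 0}.
Outcome values over d=0..9: [1, 1, 1, -1, -1, -1, -1, 0, 0, 0]
Σy = -1, Σy² = 7, M = 10
μ = -1/10 = -1/10,  σ² = 7/10 − (-1/10)² = 69/100
E[X_13] = 16 + 13·(-1/10) = 147/10


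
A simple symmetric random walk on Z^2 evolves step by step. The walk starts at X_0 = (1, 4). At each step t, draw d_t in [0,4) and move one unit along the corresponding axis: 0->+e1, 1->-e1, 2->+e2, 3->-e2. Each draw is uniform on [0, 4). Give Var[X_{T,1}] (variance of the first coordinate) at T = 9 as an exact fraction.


Outcome values over d=0..3: [1, -1, 0, 0]
Σy = 0, Σy² = 2, M = 4
μ = 0/4 = 0,  σ² = 2/4 − (0)² = 1/2
Independent increments: Var[X_9] = 9·σ² = 9·(1/2) = 9/2

9/2


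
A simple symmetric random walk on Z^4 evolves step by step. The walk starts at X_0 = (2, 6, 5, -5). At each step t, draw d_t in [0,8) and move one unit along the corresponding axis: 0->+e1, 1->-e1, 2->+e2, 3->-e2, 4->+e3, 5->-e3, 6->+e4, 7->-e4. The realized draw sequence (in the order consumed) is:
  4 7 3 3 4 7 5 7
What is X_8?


(2, 4, 6, -8)

t=0: X=(2, 6, 5, -5), d=4 → +e3, X_1=(2, 6, 6, -5)
t=1: X=(2, 6, 6, -5), d=7 → -e4, X_2=(2, 6, 6, -6)
t=2: X=(2, 6, 6, -6), d=3 → -e2, X_3=(2, 5, 6, -6)
t=3: X=(2, 5, 6, -6), d=3 → -e2, X_4=(2, 4, 6, -6)
t=4: X=(2, 4, 6, -6), d=4 → +e3, X_5=(2, 4, 7, -6)
t=5: X=(2, 4, 7, -6), d=7 → -e4, X_6=(2, 4, 7, -7)
t=6: X=(2, 4, 7, -7), d=5 → -e3, X_7=(2, 4, 6, -7)
t=7: X=(2, 4, 6, -7), d=7 → -e4, X_8=(2, 4, 6, -8)


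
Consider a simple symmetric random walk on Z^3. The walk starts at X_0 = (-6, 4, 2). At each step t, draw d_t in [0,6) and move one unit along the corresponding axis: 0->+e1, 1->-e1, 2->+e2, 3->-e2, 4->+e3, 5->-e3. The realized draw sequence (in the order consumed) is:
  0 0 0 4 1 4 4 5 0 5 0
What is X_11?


(-2, 4, 3)

t=0: X=(-6, 4, 2), d=0 → +e1, X_1=(-5, 4, 2)
t=1: X=(-5, 4, 2), d=0 → +e1, X_2=(-4, 4, 2)
t=2: X=(-4, 4, 2), d=0 → +e1, X_3=(-3, 4, 2)
t=3: X=(-3, 4, 2), d=4 → +e3, X_4=(-3, 4, 3)
t=4: X=(-3, 4, 3), d=1 → -e1, X_5=(-4, 4, 3)
t=5: X=(-4, 4, 3), d=4 → +e3, X_6=(-4, 4, 4)
t=6: X=(-4, 4, 4), d=4 → +e3, X_7=(-4, 4, 5)
t=7: X=(-4, 4, 5), d=5 → -e3, X_8=(-4, 4, 4)
t=8: X=(-4, 4, 4), d=0 → +e1, X_9=(-3, 4, 4)
t=9: X=(-3, 4, 4), d=5 → -e3, X_10=(-3, 4, 3)
t=10: X=(-3, 4, 3), d=0 → +e1, X_11=(-2, 4, 3)


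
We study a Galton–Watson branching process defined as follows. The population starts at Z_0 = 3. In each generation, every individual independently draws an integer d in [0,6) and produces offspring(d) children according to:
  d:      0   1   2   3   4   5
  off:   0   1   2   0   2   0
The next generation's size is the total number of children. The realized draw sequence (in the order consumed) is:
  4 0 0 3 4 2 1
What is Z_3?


3

gen 0: Z_0=3, draws=[4, 0, 0], offspring=[2, 0, 0], Z_1=2
gen 1: Z_1=2, draws=[3, 4], offspring=[0, 2], Z_2=2
gen 2: Z_2=2, draws=[2, 1], offspring=[2, 1], Z_3=3


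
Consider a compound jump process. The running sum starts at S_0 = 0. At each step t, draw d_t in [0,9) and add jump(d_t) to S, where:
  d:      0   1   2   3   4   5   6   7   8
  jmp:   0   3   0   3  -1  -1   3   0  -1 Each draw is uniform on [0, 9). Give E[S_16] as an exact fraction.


32/3

Outcome values over d=0..8: [0, 3, 0, 3, -1, -1, 3, 0, -1]
Σy = 6, Σy² = 30, M = 9
μ = 6/9 = 2/3,  σ² = 30/9 − (2/3)² = 26/9
E[S_16] = 0 + 16·(2/3) = 32/3


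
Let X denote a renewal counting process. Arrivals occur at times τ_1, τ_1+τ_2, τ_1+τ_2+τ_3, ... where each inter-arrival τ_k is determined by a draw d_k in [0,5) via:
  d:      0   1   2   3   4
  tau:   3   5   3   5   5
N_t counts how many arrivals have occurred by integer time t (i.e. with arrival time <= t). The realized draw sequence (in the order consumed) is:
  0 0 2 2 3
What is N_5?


1

draw d_1=0: τ_1=3, arrival time A_1=3
draw d_2=0: τ_2=3, arrival time A_2=6
draw d_3=2: τ_3=3, arrival time A_3=9
draw d_4=2: τ_4=3, arrival time A_4=12
draw d_5=3: τ_5=5, arrival time A_5=17
N_t over t=0..5: 0:0 1:0 2:0 3:1 4:1 5:1


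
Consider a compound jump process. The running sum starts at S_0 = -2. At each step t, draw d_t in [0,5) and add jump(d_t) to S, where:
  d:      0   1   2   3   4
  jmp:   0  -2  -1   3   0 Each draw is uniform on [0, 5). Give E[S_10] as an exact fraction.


Outcome values over d=0..4: [0, -2, -1, 3, 0]
Σy = 0, Σy² = 14, M = 5
μ = 0/5 = 0,  σ² = 14/5 − (0)² = 14/5
E[S_10] = -2 + 10·(0) = -2

-2


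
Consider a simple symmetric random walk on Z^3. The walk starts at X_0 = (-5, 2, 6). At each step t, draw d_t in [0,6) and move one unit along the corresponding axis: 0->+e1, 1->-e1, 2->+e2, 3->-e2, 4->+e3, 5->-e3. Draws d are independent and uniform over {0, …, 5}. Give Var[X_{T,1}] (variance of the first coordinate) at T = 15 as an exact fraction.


Outcome values over d=0..5: [1, -1, 0, 0, 0, 0]
Σy = 0, Σy² = 2, M = 6
μ = 0/6 = 0,  σ² = 2/6 − (0)² = 1/3
Independent increments: Var[X_15] = 15·σ² = 15·(1/3) = 5

5


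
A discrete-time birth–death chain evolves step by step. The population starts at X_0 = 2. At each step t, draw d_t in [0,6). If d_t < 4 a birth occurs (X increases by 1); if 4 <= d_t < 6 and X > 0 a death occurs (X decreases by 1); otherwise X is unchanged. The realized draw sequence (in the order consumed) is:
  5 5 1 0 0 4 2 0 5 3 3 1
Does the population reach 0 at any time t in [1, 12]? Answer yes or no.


yes

t=0: X=2, d=5 → death, X_1=1
t=1: X=1, d=5 → death, X_2=0
t=2: X=0, d=1 → birth, X_3=1
t=3: X=1, d=0 → birth, X_4=2
t=4: X=2, d=0 → birth, X_5=3
t=5: X=3, d=4 → death, X_6=2
t=6: X=2, d=2 → birth, X_7=3
t=7: X=3, d=0 → birth, X_8=4
t=8: X=4, d=5 → death, X_9=3
t=9: X=3, d=3 → birth, X_10=4
t=10: X=4, d=3 → birth, X_11=5
t=11: X=5, d=1 → birth, X_12=6


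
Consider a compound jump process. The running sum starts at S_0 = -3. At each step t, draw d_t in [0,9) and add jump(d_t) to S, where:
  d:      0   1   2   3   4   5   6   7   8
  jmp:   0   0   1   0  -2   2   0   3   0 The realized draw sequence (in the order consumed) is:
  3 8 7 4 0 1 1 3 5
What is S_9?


t=0: S=-3, d=3, jump=0, S_1=-3
t=1: S=-3, d=8, jump=0, S_2=-3
t=2: S=-3, d=7, jump=3, S_3=0
t=3: S=0, d=4, jump=-2, S_4=-2
t=4: S=-2, d=0, jump=0, S_5=-2
t=5: S=-2, d=1, jump=0, S_6=-2
t=6: S=-2, d=1, jump=0, S_7=-2
t=7: S=-2, d=3, jump=0, S_8=-2
t=8: S=-2, d=5, jump=2, S_9=0

0


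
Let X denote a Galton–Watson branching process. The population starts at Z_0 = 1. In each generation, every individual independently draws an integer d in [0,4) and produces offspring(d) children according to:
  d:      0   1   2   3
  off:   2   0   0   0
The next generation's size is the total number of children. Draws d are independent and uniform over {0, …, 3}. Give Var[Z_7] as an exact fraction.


381/16384

Outcome values over d=0..3: [2, 0, 0, 0]
Σy = 2, Σy² = 4, M = 4
μ = 2/4 = 1/2,  σ² = 4/4 − (1/2)² = 3/4
V_0 = 0, E_0 = 1
V_1 = 3/4·E_0 + (1/2)²·V_0 = 3/4;  E_1 = 1/2
V_2 = 3/4·E_1 + (1/2)²·V_1 = 9/16;  E_2 = 1/4
V_3 = 3/4·E_2 + (1/2)²·V_2 = 21/64;  E_3 = 1/8
V_4 = 3/4·E_3 + (1/2)²·V_3 = 45/256;  E_4 = 1/16
V_5 = 3/4·E_4 + (1/2)²·V_4 = 93/1024;  E_5 = 1/32
V_6 = 3/4·E_5 + (1/2)²·V_5 = 189/4096;  E_6 = 1/64
V_7 = 3/4·E_6 + (1/2)²·V_6 = 381/16384;  E_7 = 1/128


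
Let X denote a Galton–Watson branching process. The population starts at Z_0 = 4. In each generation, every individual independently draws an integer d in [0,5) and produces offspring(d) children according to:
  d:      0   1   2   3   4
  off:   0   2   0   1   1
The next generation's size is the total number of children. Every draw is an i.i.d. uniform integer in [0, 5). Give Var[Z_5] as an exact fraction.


Outcome values over d=0..4: [0, 2, 0, 1, 1]
Σy = 4, Σy² = 6, M = 5
μ = 4/5 = 4/5,  σ² = 6/5 − (4/5)² = 14/25
V_0 = 0, E_0 = 4
V_1 = 14/25·E_0 + (4/5)²·V_0 = 56/25;  E_1 = 16/5
V_2 = 14/25·E_1 + (4/5)²·V_1 = 2016/625;  E_2 = 64/25
V_3 = 14/25·E_2 + (4/5)²·V_2 = 54656/15625;  E_3 = 256/125
V_4 = 14/25·E_3 + (4/5)²·V_3 = 1322496/390625;  E_4 = 1024/625
V_5 = 14/25·E_4 + (4/5)²·V_4 = 30119936/9765625;  E_5 = 4096/3125

30119936/9765625


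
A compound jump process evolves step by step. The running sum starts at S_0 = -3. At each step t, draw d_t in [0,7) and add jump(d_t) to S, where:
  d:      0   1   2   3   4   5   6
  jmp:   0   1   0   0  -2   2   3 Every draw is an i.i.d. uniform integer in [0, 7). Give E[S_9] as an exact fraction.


Outcome values over d=0..6: [0, 1, 0, 0, -2, 2, 3]
Σy = 4, Σy² = 18, M = 7
μ = 4/7 = 4/7,  σ² = 18/7 − (4/7)² = 110/49
E[S_9] = -3 + 9·(4/7) = 15/7

15/7


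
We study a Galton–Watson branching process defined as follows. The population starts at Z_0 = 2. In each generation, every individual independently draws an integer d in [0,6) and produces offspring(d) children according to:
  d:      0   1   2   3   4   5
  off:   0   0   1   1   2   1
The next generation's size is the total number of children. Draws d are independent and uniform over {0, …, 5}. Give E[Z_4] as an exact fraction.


Outcome values over d=0..5: [0, 0, 1, 1, 2, 1]
Σy = 5, Σy² = 7, M = 6
μ = 5/6 = 5/6,  σ² = 7/6 − (5/6)² = 17/36
E[Z_0] = 2
E[Z_1] = 5/6·E[Z_0] = 5/3
E[Z_2] = 5/6·E[Z_1] = 25/18
E[Z_3] = 5/6·E[Z_2] = 125/108
E[Z_4] = 5/6·E[Z_3] = 625/648

625/648


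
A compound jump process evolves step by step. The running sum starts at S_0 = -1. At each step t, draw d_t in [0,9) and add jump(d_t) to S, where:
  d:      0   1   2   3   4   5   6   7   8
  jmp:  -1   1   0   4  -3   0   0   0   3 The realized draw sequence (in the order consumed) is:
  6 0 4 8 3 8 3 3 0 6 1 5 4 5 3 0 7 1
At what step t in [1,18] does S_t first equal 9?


t=0: S=-1, d=6, jump=0, S_1=-1
t=1: S=-1, d=0, jump=-1, S_2=-2
t=2: S=-2, d=4, jump=-3, S_3=-5
t=3: S=-5, d=8, jump=3, S_4=-2
t=4: S=-2, d=3, jump=4, S_5=2
t=5: S=2, d=8, jump=3, S_6=5
t=6: S=5, d=3, jump=4, S_7=9
t=7: S=9, d=3, jump=4, S_8=13
t=8: S=13, d=0, jump=-1, S_9=12
t=9: S=12, d=6, jump=0, S_10=12
t=10: S=12, d=1, jump=1, S_11=13
t=11: S=13, d=5, jump=0, S_12=13
t=12: S=13, d=4, jump=-3, S_13=10
t=13: S=10, d=5, jump=0, S_14=10
t=14: S=10, d=3, jump=4, S_15=14
t=15: S=14, d=0, jump=-1, S_16=13
t=16: S=13, d=7, jump=0, S_17=13
t=17: S=13, d=1, jump=1, S_18=14

7


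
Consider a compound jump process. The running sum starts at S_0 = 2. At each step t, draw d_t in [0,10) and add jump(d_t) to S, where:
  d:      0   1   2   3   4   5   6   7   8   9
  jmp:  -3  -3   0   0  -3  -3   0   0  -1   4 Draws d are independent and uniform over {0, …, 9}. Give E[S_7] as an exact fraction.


Outcome values over d=0..9: [-3, -3, 0, 0, -3, -3, 0, 0, -1, 4]
Σy = -9, Σy² = 53, M = 10
μ = -9/10 = -9/10,  σ² = 53/10 − (-9/10)² = 449/100
E[S_7] = 2 + 7·(-9/10) = -43/10

-43/10


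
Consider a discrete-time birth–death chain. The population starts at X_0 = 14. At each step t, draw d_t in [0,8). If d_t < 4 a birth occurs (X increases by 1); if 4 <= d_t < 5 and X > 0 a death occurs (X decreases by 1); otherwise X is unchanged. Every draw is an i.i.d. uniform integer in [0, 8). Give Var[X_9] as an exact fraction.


X can drop by at most 1 per step and X_0 = 14 > T = 9, so X_t >= 14 − t >= 5 > 0 for every t <= 9: the floor at 0 (the 'and X > 0' condition) never binds. Hence X_9 = X_0 + Σ_{t<9} Y_t with i.i.d. increments Y_t = y(d_t) ∈ {+1, −1, 0}.
Outcome values over d=0..7: [1, 1, 1, 1, -1, 0, 0, 0]
Σy = 3, Σy² = 5, M = 8
μ = 3/8 = 3/8,  σ² = 5/8 − (3/8)² = 31/64
Independent increments: Var[X_9] = 9·σ² = 9·(31/64) = 279/64

279/64


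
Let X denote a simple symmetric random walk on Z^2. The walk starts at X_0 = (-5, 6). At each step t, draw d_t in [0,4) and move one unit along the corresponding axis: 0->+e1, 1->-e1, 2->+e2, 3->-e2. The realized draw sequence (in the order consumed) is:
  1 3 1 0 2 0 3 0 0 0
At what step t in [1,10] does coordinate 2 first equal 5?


2

t=0: X=(-5, 6), d=1 → -e1, X_1=(-6, 6)
t=1: X=(-6, 6), d=3 → -e2, X_2=(-6, 5)
t=2: X=(-6, 5), d=1 → -e1, X_3=(-7, 5)
t=3: X=(-7, 5), d=0 → +e1, X_4=(-6, 5)
t=4: X=(-6, 5), d=2 → +e2, X_5=(-6, 6)
t=5: X=(-6, 6), d=0 → +e1, X_6=(-5, 6)
t=6: X=(-5, 6), d=3 → -e2, X_7=(-5, 5)
t=7: X=(-5, 5), d=0 → +e1, X_8=(-4, 5)
t=8: X=(-4, 5), d=0 → +e1, X_9=(-3, 5)
t=9: X=(-3, 5), d=0 → +e1, X_10=(-2, 5)


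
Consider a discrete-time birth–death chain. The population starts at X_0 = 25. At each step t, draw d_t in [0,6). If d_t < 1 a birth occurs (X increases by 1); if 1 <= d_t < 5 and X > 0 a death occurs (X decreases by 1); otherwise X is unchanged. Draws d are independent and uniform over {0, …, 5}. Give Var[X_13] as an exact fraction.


X can drop by at most 1 per step and X_0 = 25 > T = 13, so X_t >= 25 − t >= 12 > 0 for every t <= 13: the floor at 0 (the 'and X > 0' condition) never binds. Hence X_13 = X_0 + Σ_{t<13} Y_t with i.i.d. increments Y_t = y(d_t) ∈ {+1, −1, 0}.
Outcome values over d=0..5: [1, -1, -1, -1, -1, 0]
Σy = -3, Σy² = 5, M = 6
μ = -3/6 = -1/2,  σ² = 5/6 − (-1/2)² = 7/12
Independent increments: Var[X_13] = 13·σ² = 13·(7/12) = 91/12

91/12


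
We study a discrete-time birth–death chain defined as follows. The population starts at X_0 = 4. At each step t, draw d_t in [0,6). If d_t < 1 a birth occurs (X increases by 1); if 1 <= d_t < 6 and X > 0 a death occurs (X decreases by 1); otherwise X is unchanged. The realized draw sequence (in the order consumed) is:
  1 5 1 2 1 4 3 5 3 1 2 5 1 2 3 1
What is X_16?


0

t=0: X=4, d=1 → death, X_1=3
t=1: X=3, d=5 → death, X_2=2
t=2: X=2, d=1 → death, X_3=1
t=3: X=1, d=2 → death, X_4=0
t=4: X=0, d=1 → hold, X_5=0
t=5: X=0, d=4 → hold, X_6=0
t=6: X=0, d=3 → hold, X_7=0
t=7: X=0, d=5 → hold, X_8=0
t=8: X=0, d=3 → hold, X_9=0
t=9: X=0, d=1 → hold, X_10=0
t=10: X=0, d=2 → hold, X_11=0
t=11: X=0, d=5 → hold, X_12=0
t=12: X=0, d=1 → hold, X_13=0
t=13: X=0, d=2 → hold, X_14=0
t=14: X=0, d=3 → hold, X_15=0
t=15: X=0, d=1 → hold, X_16=0


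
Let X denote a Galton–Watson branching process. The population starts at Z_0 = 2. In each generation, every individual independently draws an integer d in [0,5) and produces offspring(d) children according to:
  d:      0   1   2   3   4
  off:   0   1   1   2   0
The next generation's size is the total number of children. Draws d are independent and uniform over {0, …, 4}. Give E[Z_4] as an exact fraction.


512/625

Outcome values over d=0..4: [0, 1, 1, 2, 0]
Σy = 4, Σy² = 6, M = 5
μ = 4/5 = 4/5,  σ² = 6/5 − (4/5)² = 14/25
E[Z_0] = 2
E[Z_1] = 4/5·E[Z_0] = 8/5
E[Z_2] = 4/5·E[Z_1] = 32/25
E[Z_3] = 4/5·E[Z_2] = 128/125
E[Z_4] = 4/5·E[Z_3] = 512/625


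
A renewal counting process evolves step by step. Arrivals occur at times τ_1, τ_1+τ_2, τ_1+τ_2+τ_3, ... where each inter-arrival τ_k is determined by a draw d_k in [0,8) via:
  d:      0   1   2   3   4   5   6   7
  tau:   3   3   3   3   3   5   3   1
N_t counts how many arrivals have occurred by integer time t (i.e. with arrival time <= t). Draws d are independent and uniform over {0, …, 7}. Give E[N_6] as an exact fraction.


482377/262144

Inter-arrival values over d=0..7: [3, 3, 3, 3, 3, 5, 3, 1]
Each d has probability 1/8, so the pmf of τ is: f(1) = 1/8, f(3) = 3/4, f(5) = 1/8
Renewal equation for m(n) = E[N_n]: condition on τ_1 = k (if k <= n, one arrival plus a fresh copy on the remaining n−k steps): m(n) = F(n) + Σ_{k<=n} f(k)·m(n−k), where F(n) = P(τ <= n) and m(0) = 0
m(1) = F(1) = 1/8
m(2) = F(2) + f(1)·m(1) = 1/8 + 1/8·1/8 = 9/64
m(3) = F(3) + f(1)·m(2) = 7/8 + 1/8·9/64 = 457/512
m(4) = F(4) + f(1)·m(3) + f(3)·m(1) = 7/8 + 1/8·457/512 + 3/4·1/8 = 4425/4096
m(5) = F(5) + f(1)·m(4) + f(3)·m(2) = 1 + 1/8·4425/4096 + 3/4·9/64 = 40649/32768
m(6) = F(6) + f(1)·m(5) + f(3)·m(3) + f(5)·m(1) = 1 + 1/8·40649/32768 + 3/4·457/512 + 1/8·1/8 = 482377/262144
E[N_6] = m(6) = 482377/262144


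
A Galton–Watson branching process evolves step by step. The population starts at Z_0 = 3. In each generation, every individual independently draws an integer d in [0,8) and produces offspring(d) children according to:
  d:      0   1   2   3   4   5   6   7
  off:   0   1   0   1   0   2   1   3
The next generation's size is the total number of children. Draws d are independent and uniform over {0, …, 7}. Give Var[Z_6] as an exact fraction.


18

Outcome values over d=0..7: [0, 1, 0, 1, 0, 2, 1, 3]
Σy = 8, Σy² = 16, M = 8
μ = 8/8 = 1,  σ² = 16/8 − (1)² = 1
V_0 = 0, E_0 = 3
V_1 = 1·E_0 + (1)²·V_0 = 3;  E_1 = 3
V_2 = 1·E_1 + (1)²·V_1 = 6;  E_2 = 3
V_3 = 1·E_2 + (1)²·V_2 = 9;  E_3 = 3
V_4 = 1·E_3 + (1)²·V_3 = 12;  E_4 = 3
V_5 = 1·E_4 + (1)²·V_4 = 15;  E_5 = 3
V_6 = 1·E_5 + (1)²·V_5 = 18;  E_6 = 3


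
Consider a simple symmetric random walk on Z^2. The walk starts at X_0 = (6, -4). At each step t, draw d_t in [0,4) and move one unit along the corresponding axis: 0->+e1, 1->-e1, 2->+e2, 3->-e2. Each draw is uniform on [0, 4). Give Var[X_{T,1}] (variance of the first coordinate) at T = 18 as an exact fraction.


Outcome values over d=0..3: [1, -1, 0, 0]
Σy = 0, Σy² = 2, M = 4
μ = 0/4 = 0,  σ² = 2/4 − (0)² = 1/2
Independent increments: Var[X_18] = 18·σ² = 18·(1/2) = 9

9


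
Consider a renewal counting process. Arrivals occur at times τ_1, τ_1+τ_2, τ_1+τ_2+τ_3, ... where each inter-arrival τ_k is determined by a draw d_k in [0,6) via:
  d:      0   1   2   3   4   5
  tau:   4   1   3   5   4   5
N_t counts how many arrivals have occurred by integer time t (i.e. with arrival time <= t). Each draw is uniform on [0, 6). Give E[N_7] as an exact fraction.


432007/279936

Inter-arrival values over d=0..5: [4, 1, 3, 5, 4, 5]
Each d has probability 1/6, so the pmf of τ is: f(1) = 1/6, f(3) = 1/6, f(4) = 1/3, f(5) = 1/3
Renewal equation for m(n) = E[N_n]: condition on τ_1 = k (if k <= n, one arrival plus a fresh copy on the remaining n−k steps): m(n) = F(n) + Σ_{k<=n} f(k)·m(n−k), where F(n) = P(τ <= n) and m(0) = 0
m(1) = F(1) = 1/6
m(2) = F(2) + f(1)·m(1) = 1/6 + 1/6·1/6 = 7/36
m(3) = F(3) + f(1)·m(2) = 1/3 + 1/6·7/36 = 79/216
m(4) = F(4) + f(1)·m(3) + f(3)·m(1) = 2/3 + 1/6·79/216 + 1/6·1/6 = 979/1296
m(5) = F(5) + f(1)·m(4) + f(3)·m(2) + f(4)·m(1) = 1 + 1/6·979/1296 + 1/6·7/36 + 1/3·1/6 = 9439/7776
m(6) = F(6) + f(1)·m(5) + f(3)·m(3) + f(4)·m(2) + f(5)·m(1) = 1 + 1/6·9439/7776 + 1/6·79/216 + 1/3·7/36 + 1/3·1/6 = 64555/46656
m(7) = F(7) + f(1)·m(6) + f(3)·m(4) + f(4)·m(3) + f(5)·m(2) = 1 + 1/6·64555/46656 + 1/6·979/1296 + 1/3·79/216 + 1/3·7/36 = 432007/279936
E[N_7] = m(7) = 432007/279936


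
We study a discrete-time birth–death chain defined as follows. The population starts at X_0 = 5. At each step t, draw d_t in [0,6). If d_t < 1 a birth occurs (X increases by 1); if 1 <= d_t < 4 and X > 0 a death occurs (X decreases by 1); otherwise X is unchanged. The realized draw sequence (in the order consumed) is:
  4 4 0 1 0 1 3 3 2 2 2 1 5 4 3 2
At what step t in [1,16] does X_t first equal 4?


t=0: X=5, d=4 → hold, X_1=5
t=1: X=5, d=4 → hold, X_2=5
t=2: X=5, d=0 → birth, X_3=6
t=3: X=6, d=1 → death, X_4=5
t=4: X=5, d=0 → birth, X_5=6
t=5: X=6, d=1 → death, X_6=5
t=6: X=5, d=3 → death, X_7=4
t=7: X=4, d=3 → death, X_8=3
t=8: X=3, d=2 → death, X_9=2
t=9: X=2, d=2 → death, X_10=1
t=10: X=1, d=2 → death, X_11=0
t=11: X=0, d=1 → hold, X_12=0
t=12: X=0, d=5 → hold, X_13=0
t=13: X=0, d=4 → hold, X_14=0
t=14: X=0, d=3 → hold, X_15=0
t=15: X=0, d=2 → hold, X_16=0

7
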